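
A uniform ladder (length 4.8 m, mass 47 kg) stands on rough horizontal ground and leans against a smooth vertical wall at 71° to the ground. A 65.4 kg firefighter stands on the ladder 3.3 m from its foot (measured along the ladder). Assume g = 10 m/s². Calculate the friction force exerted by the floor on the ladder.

Torques about the foot: N_wall · 4.8 sin 71° = 47×10×2.4 cos 71° + 65.4×10×3.3 cos 71° → N_wall = 235.74 N.
ΣF_x = 0: f_floor = N_wall = 235.74 N.

f ≈ 236 N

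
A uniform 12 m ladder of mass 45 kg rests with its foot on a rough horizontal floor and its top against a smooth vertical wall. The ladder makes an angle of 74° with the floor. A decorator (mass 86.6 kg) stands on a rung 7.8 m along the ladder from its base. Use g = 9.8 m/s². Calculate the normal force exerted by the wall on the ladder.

N_wall ≈ 221 N

Torques about the foot: N_wall · 12 sin 74° = 45×9.8×6 cos 74° + 86.6×9.8×7.8 cos 74° → N_wall = 221.41 N.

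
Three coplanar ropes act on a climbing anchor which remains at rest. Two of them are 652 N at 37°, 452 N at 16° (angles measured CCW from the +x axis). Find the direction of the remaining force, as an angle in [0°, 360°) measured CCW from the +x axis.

Sum the known components: ΣF_x = 955.2 N, ΣF_y = 517 N.
For equilibrium the remaining force must supply (−ΣF_x, −ΣF_y) = (-955.2, -517) N.
Magnitude = √((-955.2)² + (-517)²) = 1086 N; direction = atan2(-517, -955.2) = 208.4°.

θ ≈ 208°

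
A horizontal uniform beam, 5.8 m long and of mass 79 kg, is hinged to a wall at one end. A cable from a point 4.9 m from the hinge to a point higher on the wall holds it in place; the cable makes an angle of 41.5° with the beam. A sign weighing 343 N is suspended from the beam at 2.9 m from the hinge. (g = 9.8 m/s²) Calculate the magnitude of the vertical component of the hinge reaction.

|H_y| ≈ 456 N

Take torques about the hinge: T sin 41.5° · 4.9 = 79×9.8×2.9 + 343×2.9 = 3239.9 N·m.
So T = 3239.9 / (0.6626 × 4.9) = 997.86 N.
ΣF_y = 0: H_y = (79×9.8 + 343) − T sin 41.5° = 1117.2 − 661.2 = 456 N.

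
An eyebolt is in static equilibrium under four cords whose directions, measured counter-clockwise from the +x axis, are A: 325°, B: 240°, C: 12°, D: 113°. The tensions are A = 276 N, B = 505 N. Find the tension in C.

Resolve: ΣF_x = 276 cos 325° + 505 cos 240° + T_C cos 12° + T_D cos 113° = 0.
        ΣF_y = 276 sin 325° + 505 sin 240° + T_C sin 12° + T_D sin 113° = 0.
The known terms sum to (-26.41, -595.6) N, so 0.9781 T_C − 0.3907 T_D = 26.41 and 0.2079 T_C + 0.9205 T_D = 595.6.
Solving simultaneously: T_C = 261.9 N, T_D = 587.9 N.

T_C ≈ 262 N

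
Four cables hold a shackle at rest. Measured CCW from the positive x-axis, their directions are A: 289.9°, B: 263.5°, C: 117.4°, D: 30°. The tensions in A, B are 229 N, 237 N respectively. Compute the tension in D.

Resolve: ΣF_x = 229 cos 289.9° + 237 cos 263.5° + T_C cos 117.4° + T_D cos 30° = 0.
        ΣF_y = 229 sin 289.9° + 237 sin 263.5° + T_C sin 117.4° + T_D sin 30° = 0.
The known terms sum to (51.12, -450.8) N, so -0.4602 T_C + 0.8660 T_D = -51.12 and 0.8878 T_C + 0.5000 T_D = 450.8.
Solving simultaneously: T_C = 416.4 N, T_D = 162.2 N.

T_D ≈ 162 N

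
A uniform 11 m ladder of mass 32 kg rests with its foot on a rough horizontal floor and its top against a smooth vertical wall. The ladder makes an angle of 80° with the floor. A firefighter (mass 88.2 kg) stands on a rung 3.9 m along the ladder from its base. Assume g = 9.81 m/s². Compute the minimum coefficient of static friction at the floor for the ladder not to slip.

μ_min ≈ 0.0693

ΣF_y = 0: N_floor = 32×9.81 + 88.2×9.81 = 1179.2 N.
Torques about the foot: N_wall · 11 sin 80° = 32×9.81×5.5 cos 80° + 88.2×9.81×3.9 cos 80° → N_wall = 81.768 N.
ΣF_x = 0: f_floor = N_wall = 81.768 N.
μ_min = f_floor / N_floor = 81.768 / 1179.2 = 0.06934.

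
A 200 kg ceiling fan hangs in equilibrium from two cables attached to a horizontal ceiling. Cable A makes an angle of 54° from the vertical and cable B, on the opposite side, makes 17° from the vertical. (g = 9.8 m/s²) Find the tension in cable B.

T_B ≈ 1680 N

Angles from the horizontal: cable A is 90° − 54° = 36°, cable B is 90° − 17° = 73°.
Weight W = 200 × 9.8 = 1960 N acts straight down.
Horizontal: T_A cos 36° = T_B cos 73°  →  T_A = 0.3614 T_B.
Vertical: T_A sin 36° + T_B sin 73° = 1960.
Substituting the horizontal relation into the vertical equation gives 1.169 T_B = 1960, so T_B = 1677 N.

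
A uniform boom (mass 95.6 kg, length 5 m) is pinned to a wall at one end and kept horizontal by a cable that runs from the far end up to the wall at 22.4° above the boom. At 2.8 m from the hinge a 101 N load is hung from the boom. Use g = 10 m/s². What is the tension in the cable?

T ≈ 1400 N

Take torques about the hinge: T sin 22.4° · 5 = 95.6×10×2.5 + 101×2.8 = 2672.8 N·m.
So T = 2672.8 / (0.3811 × 5) = 1402.8 N.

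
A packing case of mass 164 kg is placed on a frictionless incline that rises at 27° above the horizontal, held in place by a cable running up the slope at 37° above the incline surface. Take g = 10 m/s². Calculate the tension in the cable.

T ≈ 932 N

Take axes along and perpendicular to the incline. Weight components: W sin 27° = 744.5 N down-slope, W cos 27° = 1461 N into the surface.
Along incline: T cos 37° = W sin 27° → T = 932.3 N.
Perpendicular: N = W cos 27° − T sin 37° = 900.2 N.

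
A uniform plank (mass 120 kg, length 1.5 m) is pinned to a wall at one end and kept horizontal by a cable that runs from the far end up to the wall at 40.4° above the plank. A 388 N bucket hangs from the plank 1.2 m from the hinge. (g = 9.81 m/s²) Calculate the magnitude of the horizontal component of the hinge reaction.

H_x ≈ 1060 N

Take torques about the hinge: T sin 40.4° · 1.5 = 120×9.81×0.75 + 388×1.2 = 1348.5 N·m.
So T = 1348.5 / (0.6481 × 1.5) = 1387.1 N.
ΣF_x = 0: H_x = T cos 40.4° = 1056.3 N.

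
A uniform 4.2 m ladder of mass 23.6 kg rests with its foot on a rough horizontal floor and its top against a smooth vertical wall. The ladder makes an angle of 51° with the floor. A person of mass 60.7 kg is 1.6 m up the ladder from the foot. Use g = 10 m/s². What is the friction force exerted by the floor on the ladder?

Torques about the foot: N_wall · 4.2 sin 51° = 23.6×10×2.1 cos 51° + 60.7×10×1.6 cos 51° → N_wall = 282.81 N.
ΣF_x = 0: f_floor = N_wall = 282.81 N.

f ≈ 283 N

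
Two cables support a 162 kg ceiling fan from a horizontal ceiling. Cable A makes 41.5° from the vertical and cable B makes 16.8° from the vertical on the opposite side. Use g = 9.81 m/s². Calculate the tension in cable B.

Angles from the horizontal: cable A is 90° − 41.5° = 48.5°, cable B is 90° − 16.8° = 73.2°.
Weight W = 162 × 9.81 = 1589 N acts straight down.
Horizontal: T_A cos 48.5° = T_B cos 73.2°  →  T_A = 0.4362 T_B.
Vertical: T_A sin 48.5° + T_B sin 73.2° = 1589.
Substituting the horizontal relation into the vertical equation gives 1.284 T_B = 1589, so T_B = 1238 N.

T_B ≈ 1240 N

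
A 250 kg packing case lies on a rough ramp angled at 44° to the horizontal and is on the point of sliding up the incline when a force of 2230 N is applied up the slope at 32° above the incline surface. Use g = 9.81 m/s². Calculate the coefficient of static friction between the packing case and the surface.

On the verge of sliding up the incline, friction is at its maximum μN and acts down the slope.
Perpendicular to incline: N = W cos 44° − P sin 32° = 1764 − 1182 = 582.5 N.
Along incline: P cos 32° − μN = W sin 44° → μ = −(W sin 44° − P cos 32°) / N = 0.3219.

μ ≈ 0.322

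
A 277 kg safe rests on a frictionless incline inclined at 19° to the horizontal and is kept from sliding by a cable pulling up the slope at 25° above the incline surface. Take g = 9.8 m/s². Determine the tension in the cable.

Take axes along and perpendicular to the incline. Weight components: W sin 19° = 883.8 N down-slope, W cos 19° = 2567 N into the surface.
Along incline: T cos 25° = W sin 19° → T = 975.2 N.
Perpendicular: N = W cos 19° − T sin 25° = 2155 N.

T ≈ 975 N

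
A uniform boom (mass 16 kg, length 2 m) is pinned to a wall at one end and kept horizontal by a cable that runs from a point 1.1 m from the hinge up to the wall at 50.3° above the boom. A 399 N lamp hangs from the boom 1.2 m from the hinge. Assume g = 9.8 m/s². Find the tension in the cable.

Take torques about the hinge: T sin 50.3° · 1.1 = 16×9.8×1 + 399×1.2 = 635.6 N·m.
So T = 635.6 / (0.7694 × 1.1) = 751 N.

T ≈ 751 N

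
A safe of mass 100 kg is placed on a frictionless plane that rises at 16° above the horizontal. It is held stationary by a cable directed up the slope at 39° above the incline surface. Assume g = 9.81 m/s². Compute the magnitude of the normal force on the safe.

N ≈ 724 N

Take axes along and perpendicular to the incline. Weight components: W sin 16° = 270.4 N down-slope, W cos 16° = 943 N into the surface.
Along incline: T cos 39° = W sin 16° → T = 347.9 N.
Perpendicular: N = W cos 16° − T sin 39° = 724 N.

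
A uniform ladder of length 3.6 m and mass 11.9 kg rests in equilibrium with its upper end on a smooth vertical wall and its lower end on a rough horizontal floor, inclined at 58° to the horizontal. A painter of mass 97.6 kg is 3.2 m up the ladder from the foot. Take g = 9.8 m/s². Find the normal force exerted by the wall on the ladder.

Torques about the foot: N_wall · 3.6 sin 58° = 11.9×9.8×1.8 cos 58° + 97.6×9.8×3.2 cos 58° → N_wall = 567.7 N.

N_wall ≈ 568 N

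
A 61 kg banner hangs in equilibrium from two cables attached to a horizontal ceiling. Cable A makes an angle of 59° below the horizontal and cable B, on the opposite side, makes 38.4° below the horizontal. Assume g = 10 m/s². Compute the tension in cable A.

Weight W = 61 × 10 = 610 N acts straight down.
Horizontal: T_A cos 59° = T_B cos 38.4°  →  T_B = 0.6572 T_A.
Vertical: T_A sin 59° + T_B sin 38.4° = 610.
Substituting the horizontal relation into the vertical equation gives 1.265 T_A = 610, so T_A = 482.1 N.

T_A ≈ 482 N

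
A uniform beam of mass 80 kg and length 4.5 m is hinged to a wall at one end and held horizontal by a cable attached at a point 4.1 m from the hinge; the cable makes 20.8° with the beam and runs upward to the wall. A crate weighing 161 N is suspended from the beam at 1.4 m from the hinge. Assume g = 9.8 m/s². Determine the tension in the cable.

Take torques about the hinge: T sin 20.8° · 4.1 = 80×9.8×2.25 + 161×1.4 = 1989.4 N·m.
So T = 1989.4 / (0.3551 × 4.1) = 1366.4 N.

T ≈ 1370 N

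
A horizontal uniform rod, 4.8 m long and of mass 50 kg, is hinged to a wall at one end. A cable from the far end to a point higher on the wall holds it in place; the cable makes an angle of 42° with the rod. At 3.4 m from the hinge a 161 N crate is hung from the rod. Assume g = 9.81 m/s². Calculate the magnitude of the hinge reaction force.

|H| ≈ 495 N

Take torques about the hinge: T sin 42° · 4.8 = 50×9.81×2.4 + 161×3.4 = 1724.6 N·m.
So T = 1724.6 / (0.6691 × 4.8) = 536.95 N.
ΣF_x = 0: H_x = T cos 42° = 399.03 N.
ΣF_y = 0: H_y = (50×9.81 + 161) − T sin 42° = 651.5 − 359.29 = 292.21 N.
|H| = √(H_x² + H_y²) = √((399.03)² + (292.21)²) = 494.58 N.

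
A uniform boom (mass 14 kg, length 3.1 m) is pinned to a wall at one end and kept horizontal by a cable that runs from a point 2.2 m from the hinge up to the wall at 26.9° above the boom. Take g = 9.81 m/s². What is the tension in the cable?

T ≈ 214 N

Take torques about the hinge: T sin 26.9° · 2.2 = 14×9.81×1.55 = 212.88 N·m.
So T = 212.88 / (0.4524 × 2.2) = 213.87 N.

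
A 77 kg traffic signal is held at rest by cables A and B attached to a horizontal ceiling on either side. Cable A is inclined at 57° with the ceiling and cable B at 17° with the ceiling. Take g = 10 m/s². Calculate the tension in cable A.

T_A ≈ 766 N

Weight W = 77 × 10 = 770 N acts straight down.
Horizontal: T_A cos 57° = T_B cos 17°  →  T_B = 0.5695 T_A.
Vertical: T_A sin 57° + T_B sin 17° = 770.
Substituting the horizontal relation into the vertical equation gives 1.005 T_A = 770, so T_A = 766 N.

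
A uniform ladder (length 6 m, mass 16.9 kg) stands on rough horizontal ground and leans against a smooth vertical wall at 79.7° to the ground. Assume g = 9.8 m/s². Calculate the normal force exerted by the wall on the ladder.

N_wall ≈ 15 N

Torques about the foot: N_wall · 6 sin 79.7° = 16.9×9.8×3 cos 79.7° → N_wall = 15.049 N.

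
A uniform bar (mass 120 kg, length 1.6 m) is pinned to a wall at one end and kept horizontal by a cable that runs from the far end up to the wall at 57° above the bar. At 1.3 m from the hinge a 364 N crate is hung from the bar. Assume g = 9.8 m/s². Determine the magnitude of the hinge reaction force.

|H| ≈ 872 N

Take torques about the hinge: T sin 57° · 1.6 = 120×9.8×0.8 + 364×1.3 = 1414 N·m.
So T = 1414 / (0.8387 × 1.6) = 1053.8 N.
ΣF_x = 0: H_x = T cos 57° = 573.91 N.
ΣF_y = 0: H_y = (120×9.8 + 364) − T sin 57° = 1540 − 883.75 = 656.25 N.
|H| = √(H_x² + H_y²) = √((573.91)² + (656.25)²) = 871.8 N.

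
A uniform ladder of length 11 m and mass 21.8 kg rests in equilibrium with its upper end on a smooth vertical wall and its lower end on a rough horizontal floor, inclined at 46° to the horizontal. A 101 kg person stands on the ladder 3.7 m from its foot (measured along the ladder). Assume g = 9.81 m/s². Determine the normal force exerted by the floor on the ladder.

ΣF_y = 0: N_floor = 21.8×9.81 + 101×9.81 = 1204.7 N.

N_floor ≈ 1200 N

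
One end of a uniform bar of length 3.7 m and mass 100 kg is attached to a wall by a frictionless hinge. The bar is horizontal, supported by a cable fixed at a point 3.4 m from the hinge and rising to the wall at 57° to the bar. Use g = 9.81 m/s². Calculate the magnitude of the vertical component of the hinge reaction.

Take torques about the hinge: T sin 57° · 3.4 = 100×9.81×1.85 = 1814.9 N·m.
So T = 1814.9 / (0.8387 × 3.4) = 636.46 N.
ΣF_y = 0: H_y = (100×9.81) − T sin 57° = 981 − 533.78 = 447.22 N.

|H_y| ≈ 447 N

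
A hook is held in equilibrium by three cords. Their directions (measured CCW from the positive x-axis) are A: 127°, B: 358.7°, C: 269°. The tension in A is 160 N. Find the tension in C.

T_C ≈ 126 N

Resolve: ΣF_x = 160 cos 127° + T_B cos 358.7° + T_C cos 269° = 0.
        ΣF_y = 160 sin 127° + T_B sin 358.7° + T_C sin 269° = 0.
The known terms sum to (-96.29, 127.8) N, so 0.9997 T_B − 0.0175 T_C = 96.29 and -0.0227 T_B − 0.9998 T_C = -127.8.
Solving simultaneously: T_B = 98.51 N, T_C = 125.6 N.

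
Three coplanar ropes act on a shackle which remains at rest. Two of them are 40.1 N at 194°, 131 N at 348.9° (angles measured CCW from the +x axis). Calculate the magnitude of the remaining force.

F ≈ 96.2 N

Sum the known components: ΣF_x = 89.64 N, ΣF_y = -34.92 N.
For equilibrium the remaining force must supply (−ΣF_x, −ΣF_y) = (-89.64, 34.92) N.
Magnitude = √((-89.64)² + (34.92)²) = 96.2 N; direction = atan2(34.92, -89.64) = 158.7°.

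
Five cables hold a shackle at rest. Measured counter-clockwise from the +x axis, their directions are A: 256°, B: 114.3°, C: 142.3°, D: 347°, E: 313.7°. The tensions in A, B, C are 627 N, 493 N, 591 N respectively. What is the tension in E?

Resolve: ΣF_x = 627 cos 256° + 493 cos 114.3° + 591 cos 142.3° + T_D cos 347° + T_E cos 313.7° = 0.
        ΣF_y = 627 sin 256° + 493 sin 114.3° + 591 sin 142.3° + T_D sin 347° + T_E sin 313.7° = 0.
The known terms sum to (-822.2, 202.4) N, so 0.9744 T_D + 0.6909 T_E = 822.2 and -0.2250 T_D − 0.7230 T_E = -202.4.
Solving simultaneously: T_D = 828 N, T_E = 22.26 N.

T_E ≈ 22.3 N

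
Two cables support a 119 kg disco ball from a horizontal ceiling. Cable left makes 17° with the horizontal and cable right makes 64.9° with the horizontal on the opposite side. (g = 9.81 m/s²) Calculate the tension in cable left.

Weight W = 119 × 9.81 = 1167 N acts straight down.
Horizontal: T_left cos 17° = T_right cos 64.9°  →  T_right = 2.254 T_left.
Vertical: T_left sin 17° + T_right sin 64.9° = 1167.
Substituting the horizontal relation into the vertical equation gives 2.334 T_left = 1167, so T_left = 500.2 N.

T_left ≈ 500 N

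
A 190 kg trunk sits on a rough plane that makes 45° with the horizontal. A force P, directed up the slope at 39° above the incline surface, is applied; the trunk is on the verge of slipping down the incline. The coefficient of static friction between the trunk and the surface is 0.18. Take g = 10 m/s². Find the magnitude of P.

P ≈ 1660 N

On the verge of sliding down the incline, friction equals μN and acts up the slope.
Perpendicular: N + P sin 39° = W cos 45° = 1344 N.
Along incline: P cos 39° + μN = W sin 45° with W sin 45° = 1344 N.
Solving the pair for P and N: P = 1659 N, N = 299.2 N (and f = μN = 53.85 N).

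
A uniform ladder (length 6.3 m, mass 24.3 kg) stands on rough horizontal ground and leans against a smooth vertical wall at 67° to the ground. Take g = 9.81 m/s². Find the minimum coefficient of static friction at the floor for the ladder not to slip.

ΣF_y = 0: N_floor = 24.3×9.81 = 238.38 N.
Torques about the foot: N_wall · 6.3 sin 67° = 24.3×9.81×3.15 cos 67° → N_wall = 50.594 N.
ΣF_x = 0: f_floor = N_wall = 50.594 N.
μ_min = f_floor / N_floor = 50.594 / 238.38 = 0.2122.

μ_min ≈ 0.212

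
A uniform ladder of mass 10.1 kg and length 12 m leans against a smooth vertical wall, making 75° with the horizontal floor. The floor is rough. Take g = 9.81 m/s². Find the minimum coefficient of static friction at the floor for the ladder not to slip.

ΣF_y = 0: N_floor = 10.1×9.81 = 99.081 N.
Torques about the foot: N_wall · 12 sin 75° = 10.1×9.81×6 cos 75° → N_wall = 13.274 N.
ΣF_x = 0: f_floor = N_wall = 13.274 N.
μ_min = f_floor / N_floor = 13.274 / 99.081 = 0.134.

μ_min ≈ 0.134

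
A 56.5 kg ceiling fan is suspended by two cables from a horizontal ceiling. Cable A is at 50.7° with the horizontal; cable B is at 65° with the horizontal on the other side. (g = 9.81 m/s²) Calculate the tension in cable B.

Weight W = 56.5 × 9.81 = 554.3 N acts straight down.
Horizontal: T_A cos 50.7° = T_B cos 65°  →  T_A = 0.6672 T_B.
Vertical: T_A sin 50.7° + T_B sin 65° = 554.3.
Substituting the horizontal relation into the vertical equation gives 1.423 T_B = 554.3, so T_B = 389.6 N.

T_B ≈ 390 N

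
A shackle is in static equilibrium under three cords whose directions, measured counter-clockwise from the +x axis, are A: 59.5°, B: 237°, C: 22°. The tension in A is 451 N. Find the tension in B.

Resolve: ΣF_x = 451 cos 59.5° + T_B cos 237° + T_C cos 22° = 0.
        ΣF_y = 451 sin 59.5° + T_B sin 237° + T_C sin 22° = 0.
The known terms sum to (228.9, 388.6) N, so -0.5446 T_B + 0.9272 T_C = -228.9 and -0.8387 T_B + 0.3746 T_C = -388.6.
Solving simultaneously: T_B = 478.7 N, T_C = 34.30 N.

T_B ≈ 479 N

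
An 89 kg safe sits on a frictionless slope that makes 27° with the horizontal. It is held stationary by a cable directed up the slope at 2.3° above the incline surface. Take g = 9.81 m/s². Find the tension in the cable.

T ≈ 397 N

Take axes along and perpendicular to the incline. Weight components: W sin 27° = 396.4 N down-slope, W cos 27° = 777.9 N into the surface.
Along incline: T cos 2.3° = W sin 27° → T = 396.7 N.
Perpendicular: N = W cos 27° − T sin 2.3° = 762 N.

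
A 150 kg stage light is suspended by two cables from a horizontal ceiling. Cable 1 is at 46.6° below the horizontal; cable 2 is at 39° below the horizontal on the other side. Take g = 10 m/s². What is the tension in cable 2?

T_2 ≈ 1030 N

Weight W = 150 × 10 = 1500 N acts straight down.
Horizontal: T_1 cos 46.6° = T_2 cos 39°  →  T_1 = 1.131 T_2.
Vertical: T_1 sin 46.6° + T_2 sin 39° = 1500.
Substituting the horizontal relation into the vertical equation gives 1.451 T_2 = 1500, so T_2 = 1034 N.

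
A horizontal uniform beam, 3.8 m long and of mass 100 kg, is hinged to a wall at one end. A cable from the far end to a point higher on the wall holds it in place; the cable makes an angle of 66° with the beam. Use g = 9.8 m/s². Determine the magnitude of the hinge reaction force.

Take torques about the hinge: T sin 66° · 3.8 = 100×9.8×1.9 = 1862 N·m.
So T = 1862 / (0.9135 × 3.8) = 536.37 N.
ΣF_x = 0: H_x = T cos 66° = 218.16 N.
ΣF_y = 0: H_y = (100×9.8) − T sin 66° = 980 − 490 = 490 N.
|H| = √(H_x² + H_y²) = √((218.16)² + (490)²) = 536.37 N.

|H| ≈ 536 N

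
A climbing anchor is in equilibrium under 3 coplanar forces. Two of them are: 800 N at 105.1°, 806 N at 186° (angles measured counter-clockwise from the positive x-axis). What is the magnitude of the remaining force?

Sum the known components: ΣF_x = -1010 N, ΣF_y = 688.1 N.
For equilibrium the remaining force must supply (−ΣF_x, −ΣF_y) = (1010, -688.1) N.
Magnitude = √((1010)² + (-688.1)²) = 1222 N; direction = atan2(-688.1, 1010) = 325.7°.

F ≈ 1220 N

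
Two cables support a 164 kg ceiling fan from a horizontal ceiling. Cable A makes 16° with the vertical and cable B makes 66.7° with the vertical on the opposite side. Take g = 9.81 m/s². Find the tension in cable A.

Angles from the horizontal: cable A is 90° − 16° = 74°, cable B is 90° − 66.7° = 23.3°.
Weight W = 164 × 9.81 = 1609 N acts straight down.
Horizontal: T_A cos 74° = T_B cos 23.3°  →  T_B = 0.3001 T_A.
Vertical: T_A sin 74° + T_B sin 23.3° = 1609.
Substituting the horizontal relation into the vertical equation gives 1.08 T_A = 1609, so T_A = 1490 N.

T_A ≈ 1490 N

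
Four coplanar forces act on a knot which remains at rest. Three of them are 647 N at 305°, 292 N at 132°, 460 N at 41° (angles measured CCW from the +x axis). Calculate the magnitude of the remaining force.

Sum the known components: ΣF_x = 522.9 N, ΣF_y = -11.21 N.
For equilibrium the remaining force must supply (−ΣF_x, −ΣF_y) = (-522.9, 11.21) N.
Magnitude = √((-522.9)² + (11.21)²) = 523 N; direction = atan2(11.21, -522.9) = 178.8°.

F ≈ 523 N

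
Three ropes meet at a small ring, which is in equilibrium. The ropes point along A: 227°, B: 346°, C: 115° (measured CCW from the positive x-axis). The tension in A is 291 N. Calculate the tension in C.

Resolve: ΣF_x = 291 cos 227° + T_B cos 346° + T_C cos 115° = 0.
        ΣF_y = 291 sin 227° + T_B sin 346° + T_C sin 115° = 0.
The known terms sum to (-198.5, -212.8) N, so 0.9703 T_B − 0.4226 T_C = 198.5 and -0.2419 T_B + 0.9063 T_C = 212.8.
Solving simultaneously: T_B = 347.2 N, T_C = 327.5 N.

T_C ≈ 327 N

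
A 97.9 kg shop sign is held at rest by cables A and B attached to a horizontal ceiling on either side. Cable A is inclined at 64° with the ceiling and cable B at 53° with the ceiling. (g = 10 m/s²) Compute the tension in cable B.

Weight W = 97.9 × 10 = 979 N acts straight down.
Horizontal: T_A cos 64° = T_B cos 53°  →  T_A = 1.373 T_B.
Vertical: T_A sin 64° + T_B sin 53° = 979.
Substituting the horizontal relation into the vertical equation gives 2.033 T_B = 979, so T_B = 481.7 N.

T_B ≈ 482 N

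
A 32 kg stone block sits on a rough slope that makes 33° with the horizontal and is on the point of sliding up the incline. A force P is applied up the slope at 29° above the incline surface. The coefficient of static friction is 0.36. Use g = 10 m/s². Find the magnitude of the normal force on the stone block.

N ≈ 143 N

On the verge of sliding up the incline, friction equals μN and acts down the slope.
Perpendicular: N + P sin 29° = W cos 33° = 268.4 N.
Along incline: P cos 29° = W sin 33° + μN  with W sin 33° = 174.3 N.
Solving the pair for P and N: P = 258.2 N, N = 143.2 N (and f = μN = 51.55 N).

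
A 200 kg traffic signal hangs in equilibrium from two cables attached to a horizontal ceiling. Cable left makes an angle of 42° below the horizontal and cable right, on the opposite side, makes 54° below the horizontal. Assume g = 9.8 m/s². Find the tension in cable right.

Weight W = 200 × 9.8 = 1960 N acts straight down.
Horizontal: T_left cos 42° = T_right cos 54°  →  T_left = 0.7909 T_right.
Vertical: T_left sin 42° + T_right sin 54° = 1960.
Substituting the horizontal relation into the vertical equation gives 1.338 T_right = 1960, so T_right = 1465 N.

T_right ≈ 1460 N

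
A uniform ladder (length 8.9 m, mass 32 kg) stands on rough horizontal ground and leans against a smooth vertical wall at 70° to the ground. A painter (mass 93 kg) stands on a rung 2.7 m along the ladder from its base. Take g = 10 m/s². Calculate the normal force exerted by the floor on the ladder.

N_floor ≈ 1250 N

ΣF_y = 0: N_floor = 32×10 + 93×10 = 1250 N.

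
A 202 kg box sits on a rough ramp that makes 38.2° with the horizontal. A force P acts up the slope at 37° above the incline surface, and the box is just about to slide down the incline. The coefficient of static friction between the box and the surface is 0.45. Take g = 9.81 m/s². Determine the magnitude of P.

P ≈ 994 N

On the verge of sliding down the incline, friction equals μN and acts up the slope.
Perpendicular: N + P sin 37° = W cos 38.2° = 1557 N.
Along incline: P cos 37° + μN = W sin 38.2° with W sin 38.2° = 1225 N.
Solving the pair for P and N: P = 994.1 N, N = 959 N (and f = μN = 431.6 N).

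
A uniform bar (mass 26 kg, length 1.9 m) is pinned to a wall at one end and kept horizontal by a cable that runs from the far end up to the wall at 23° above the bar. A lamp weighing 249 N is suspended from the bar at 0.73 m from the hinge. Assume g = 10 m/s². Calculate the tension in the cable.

T ≈ 578 N

Take torques about the hinge: T sin 23° · 1.9 = 26×10×0.95 + 249×0.73 = 428.77 N·m.
So T = 428.77 / (0.3907 × 1.9) = 577.55 N.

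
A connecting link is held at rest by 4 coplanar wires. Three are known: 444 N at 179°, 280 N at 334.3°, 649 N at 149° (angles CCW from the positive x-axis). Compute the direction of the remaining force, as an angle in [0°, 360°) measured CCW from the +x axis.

Sum the known components: ΣF_x = -747.9 N, ΣF_y = 220.6 N.
For equilibrium the remaining force must supply (−ΣF_x, −ΣF_y) = (747.9, -220.6) N.
Magnitude = √((747.9)² + (-220.6)²) = 779.8 N; direction = atan2(-220.6, 747.9) = 343.6°.

θ ≈ 344°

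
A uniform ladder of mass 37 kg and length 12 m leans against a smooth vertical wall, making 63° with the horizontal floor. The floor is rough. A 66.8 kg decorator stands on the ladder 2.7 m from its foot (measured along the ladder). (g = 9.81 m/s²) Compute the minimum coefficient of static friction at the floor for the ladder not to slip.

ΣF_y = 0: N_floor = 37×9.81 + 66.8×9.81 = 1018.3 N.
Torques about the foot: N_wall · 12 sin 63° = 37×9.81×6 cos 63° + 66.8×9.81×2.7 cos 63° → N_wall = 167.6 N.
ΣF_x = 0: f_floor = N_wall = 167.6 N.
μ_min = f_floor / N_floor = 167.6 / 1018.3 = 0.1646.

μ_min ≈ 0.165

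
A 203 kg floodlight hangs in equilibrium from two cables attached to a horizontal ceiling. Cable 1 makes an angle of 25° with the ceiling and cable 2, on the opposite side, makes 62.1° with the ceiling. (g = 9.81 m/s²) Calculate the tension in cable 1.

T_1 ≈ 933 N

Weight W = 203 × 9.81 = 1991 N acts straight down.
Horizontal: T_1 cos 25° = T_2 cos 62.1°  →  T_2 = 1.937 T_1.
Vertical: T_1 sin 25° + T_2 sin 62.1° = 1991.
Substituting the horizontal relation into the vertical equation gives 2.134 T_1 = 1991, so T_1 = 933 N.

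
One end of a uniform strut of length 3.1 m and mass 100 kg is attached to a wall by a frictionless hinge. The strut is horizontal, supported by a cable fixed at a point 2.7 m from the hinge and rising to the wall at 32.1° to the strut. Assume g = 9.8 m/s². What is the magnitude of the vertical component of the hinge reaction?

Take torques about the hinge: T sin 32.1° · 2.7 = 100×9.8×1.55 = 1519 N·m.
So T = 1519 / (0.5314 × 2.7) = 1058.7 N.
ΣF_y = 0: H_y = (100×9.8) − T sin 32.1° = 980 − 562.59 = 417.41 N.

|H_y| ≈ 417 N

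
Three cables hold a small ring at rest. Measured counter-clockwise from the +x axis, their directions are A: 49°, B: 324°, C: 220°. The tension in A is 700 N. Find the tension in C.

Resolve: ΣF_x = 700 cos 49° + T_B cos 324° + T_C cos 220° = 0.
        ΣF_y = 700 sin 49° + T_B sin 324° + T_C sin 220° = 0.
The known terms sum to (459.2, 528.3) N, so 0.8090 T_B − 0.7660 T_C = -459.2 and -0.5878 T_B − 0.6428 T_C = -528.3.
Solving simultaneously: T_B = 112.9 N, T_C = 718.7 N.

T_C ≈ 719 N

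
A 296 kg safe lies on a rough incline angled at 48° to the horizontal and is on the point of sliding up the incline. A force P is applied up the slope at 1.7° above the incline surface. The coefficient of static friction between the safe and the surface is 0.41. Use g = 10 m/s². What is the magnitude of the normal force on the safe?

N ≈ 1890 N

On the verge of sliding up the incline, friction equals μN and acts down the slope.
Perpendicular: N + P sin 1.7° = W cos 48° = 1981 N.
Along incline: P cos 1.7° = W sin 48° + μN  with W sin 48° = 2200 N.
Solving the pair for P and N: P = 2977 N, N = 1892 N (and f = μN = 775.8 N).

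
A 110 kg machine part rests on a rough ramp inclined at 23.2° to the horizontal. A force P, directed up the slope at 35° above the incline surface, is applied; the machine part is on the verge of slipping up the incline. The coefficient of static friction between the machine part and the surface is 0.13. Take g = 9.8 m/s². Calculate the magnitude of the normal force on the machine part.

N ≈ 636 N

On the verge of sliding up the incline, friction equals μN and acts down the slope.
Perpendicular: N + P sin 35° = W cos 23.2° = 990.8 N.
Along incline: P cos 35° = W sin 23.2° + μN  with W sin 23.2° = 424.7 N.
Solving the pair for P and N: P = 619.3 N, N = 635.6 N (and f = μN = 82.63 N).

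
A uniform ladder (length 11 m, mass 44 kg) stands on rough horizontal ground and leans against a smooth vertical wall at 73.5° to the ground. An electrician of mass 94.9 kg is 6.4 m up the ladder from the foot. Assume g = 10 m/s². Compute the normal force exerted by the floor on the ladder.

N_floor ≈ 1390 N

ΣF_y = 0: N_floor = 44×10 + 94.9×10 = 1389 N.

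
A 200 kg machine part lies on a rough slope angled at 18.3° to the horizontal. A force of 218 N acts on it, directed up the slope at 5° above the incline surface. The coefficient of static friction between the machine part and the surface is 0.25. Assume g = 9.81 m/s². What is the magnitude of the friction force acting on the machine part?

f ≈ 399 N

Axes along / perpendicular to the incline. W sin 18.3° = 616.1 N down-slope; W cos 18.3° = 1863 N into the surface.
Perpendicular: N = W cos 18.3° − P sin 5° = 1863 − 19 = 1844 N.
Along incline: P cos 5° + f = W sin 18.3° (friction acts up-slope) → f = 616.1 − 217.2 = 398.9 N.
|f| = 398.9 N ≤ μN = 460.9 N, so the machine part is indeed static.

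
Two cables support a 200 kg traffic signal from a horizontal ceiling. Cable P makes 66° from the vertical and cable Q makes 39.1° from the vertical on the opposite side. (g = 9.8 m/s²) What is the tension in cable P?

T_P ≈ 1280 N

Angles from the horizontal: cable P is 90° − 66° = 24°, cable Q is 90° − 39.1° = 50.9°.
Weight W = 200 × 9.8 = 1960 N acts straight down.
Horizontal: T_P cos 24° = T_Q cos 50.9°  →  T_Q = 1.449 T_P.
Vertical: T_P sin 24° + T_Q sin 50.9° = 1960.
Substituting the horizontal relation into the vertical equation gives 1.531 T_P = 1960, so T_P = 1280 N.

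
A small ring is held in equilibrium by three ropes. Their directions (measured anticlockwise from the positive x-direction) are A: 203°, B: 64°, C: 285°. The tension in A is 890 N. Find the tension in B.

Resolve: ΣF_x = 890 cos 203° + T_B cos 64° + T_C cos 285° = 0.
        ΣF_y = 890 sin 203° + T_B sin 64° + T_C sin 285° = 0.
The known terms sum to (-819.2, -347.8) N, so 0.4384 T_B + 0.2588 T_C = 819.2 and 0.8988 T_B − 0.9659 T_C = 347.8.
Solving simultaneously: T_B = 1343 N, T_C = 890 N.

T_B ≈ 1340 N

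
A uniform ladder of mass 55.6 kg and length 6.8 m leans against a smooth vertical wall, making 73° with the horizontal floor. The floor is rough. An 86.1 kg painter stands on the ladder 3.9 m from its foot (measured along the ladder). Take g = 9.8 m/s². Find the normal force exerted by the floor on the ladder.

ΣF_y = 0: N_floor = 55.6×9.8 + 86.1×9.8 = 1388.7 N.

N_floor ≈ 1390 N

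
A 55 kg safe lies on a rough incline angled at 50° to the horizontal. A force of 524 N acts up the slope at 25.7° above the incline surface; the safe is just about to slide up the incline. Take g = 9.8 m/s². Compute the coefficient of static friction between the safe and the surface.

μ ≈ 0.497

On the verge of sliding up the incline, friction is at its maximum μN and acts down the slope.
Perpendicular to incline: N = W cos 50° − P sin 25.7° = 346.5 − 227.2 = 119.2 N.
Along incline: P cos 25.7° − μN = W sin 50° → μ = −(W sin 50° − P cos 25.7°) / N = 0.4971.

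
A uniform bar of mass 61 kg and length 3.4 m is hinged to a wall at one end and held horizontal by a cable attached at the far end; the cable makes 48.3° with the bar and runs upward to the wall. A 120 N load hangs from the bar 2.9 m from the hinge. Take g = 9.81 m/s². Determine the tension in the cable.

T ≈ 538 N

Take torques about the hinge: T sin 48.3° · 3.4 = 61×9.81×1.7 + 120×2.9 = 1365.3 N·m.
So T = 1365.3 / (0.7466 × 3.4) = 537.82 N.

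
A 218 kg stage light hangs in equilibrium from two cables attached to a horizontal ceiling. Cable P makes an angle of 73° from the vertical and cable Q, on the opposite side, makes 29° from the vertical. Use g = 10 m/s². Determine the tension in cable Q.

Angles from the horizontal: cable P is 90° − 73° = 17°, cable Q is 90° − 29° = 61°.
Weight W = 218 × 10 = 2180 N acts straight down.
Horizontal: T_P cos 17° = T_Q cos 61°  →  T_P = 0.507 T_Q.
Vertical: T_P sin 17° + T_Q sin 61° = 2180.
Substituting the horizontal relation into the vertical equation gives 1.023 T_Q = 2180, so T_Q = 2131 N.

T_Q ≈ 2130 N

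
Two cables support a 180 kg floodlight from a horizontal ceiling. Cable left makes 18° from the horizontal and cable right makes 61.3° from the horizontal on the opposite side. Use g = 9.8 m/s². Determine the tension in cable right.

Weight W = 180 × 9.8 = 1764 N acts straight down.
Horizontal: T_left cos 18° = T_right cos 61.3°  →  T_left = 0.5049 T_right.
Vertical: T_left sin 18° + T_right sin 61.3° = 1764.
Substituting the horizontal relation into the vertical equation gives 1.033 T_right = 1764, so T_right = 1707 N.

T_right ≈ 1710 N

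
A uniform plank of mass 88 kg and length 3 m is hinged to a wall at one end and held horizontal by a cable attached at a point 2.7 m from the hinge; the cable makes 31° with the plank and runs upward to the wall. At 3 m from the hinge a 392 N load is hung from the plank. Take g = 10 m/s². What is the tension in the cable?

Take torques about the hinge: T sin 31° · 2.7 = 88×10×1.5 + 392×3 = 2496 N·m.
So T = 2496 / (0.5150 × 2.7) = 1794.9 N.

T ≈ 1790 N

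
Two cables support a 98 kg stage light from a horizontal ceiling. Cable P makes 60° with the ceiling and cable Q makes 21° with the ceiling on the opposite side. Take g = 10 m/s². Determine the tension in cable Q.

T_Q ≈ 496 N

Weight W = 98 × 10 = 980 N acts straight down.
Horizontal: T_P cos 60° = T_Q cos 21°  →  T_P = 1.867 T_Q.
Vertical: T_P sin 60° + T_Q sin 21° = 980.
Substituting the horizontal relation into the vertical equation gives 1.975 T_Q = 980, so T_Q = 496.1 N.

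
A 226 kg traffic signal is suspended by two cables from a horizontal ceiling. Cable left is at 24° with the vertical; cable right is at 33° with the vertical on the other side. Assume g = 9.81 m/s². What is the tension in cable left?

T_left ≈ 1440 N

Angles from the horizontal: cable left is 90° − 24° = 66°, cable right is 90° − 33° = 57°.
Weight W = 226 × 9.81 = 2217 N acts straight down.
Horizontal: T_left cos 66° = T_right cos 57°  →  T_right = 0.7468 T_left.
Vertical: T_left sin 66° + T_right sin 57° = 2217.
Substituting the horizontal relation into the vertical equation gives 1.54 T_left = 2217, so T_left = 1440 N.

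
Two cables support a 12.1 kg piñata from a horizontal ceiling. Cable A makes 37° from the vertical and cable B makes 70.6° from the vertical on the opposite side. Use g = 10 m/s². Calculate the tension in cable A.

Angles from the horizontal: cable A is 90° − 37° = 53°, cable B is 90° − 70.6° = 19.4°.
Weight W = 12.1 × 10 = 121 N acts straight down.
Horizontal: T_A cos 53° = T_B cos 19.4°  →  T_B = 0.638 T_A.
Vertical: T_A sin 53° + T_B sin 19.4° = 121.
Substituting the horizontal relation into the vertical equation gives 1.011 T_A = 121, so T_A = 119.7 N.

T_A ≈ 120 N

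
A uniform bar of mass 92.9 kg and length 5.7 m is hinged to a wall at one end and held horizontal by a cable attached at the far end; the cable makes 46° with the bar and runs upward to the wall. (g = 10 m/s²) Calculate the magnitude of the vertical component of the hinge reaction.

Take torques about the hinge: T sin 46° · 5.7 = 92.9×10×2.85 = 2647.7 N·m.
So T = 2647.7 / (0.7193 × 5.7) = 645.73 N.
ΣF_y = 0: H_y = (92.9×10) − T sin 46° = 929 − 464.5 = 464.5 N.

|H_y| ≈ 464 N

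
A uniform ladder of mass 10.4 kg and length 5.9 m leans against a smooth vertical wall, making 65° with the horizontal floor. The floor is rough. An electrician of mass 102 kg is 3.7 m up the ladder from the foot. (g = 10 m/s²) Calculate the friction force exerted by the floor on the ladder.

f ≈ 323 N

Torques about the foot: N_wall · 5.9 sin 65° = 10.4×10×2.95 cos 65° + 102×10×3.7 cos 65° → N_wall = 322.53 N.
ΣF_x = 0: f_floor = N_wall = 322.53 N.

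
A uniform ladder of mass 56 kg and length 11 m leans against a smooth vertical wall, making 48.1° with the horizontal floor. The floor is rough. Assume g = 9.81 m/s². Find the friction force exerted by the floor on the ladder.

Torques about the foot: N_wall · 11 sin 48.1° = 56×9.81×5.5 cos 48.1° → N_wall = 246.46 N.
ΣF_x = 0: f_floor = N_wall = 246.46 N.

f ≈ 246 N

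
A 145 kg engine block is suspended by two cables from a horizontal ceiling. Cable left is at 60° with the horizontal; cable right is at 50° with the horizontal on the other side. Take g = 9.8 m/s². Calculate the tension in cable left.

T_left ≈ 972 N

Weight W = 145 × 9.8 = 1421 N acts straight down.
Horizontal: T_left cos 60° = T_right cos 50°  →  T_right = 0.7779 T_left.
Vertical: T_left sin 60° + T_right sin 50° = 1421.
Substituting the horizontal relation into the vertical equation gives 1.462 T_left = 1421, so T_left = 972 N.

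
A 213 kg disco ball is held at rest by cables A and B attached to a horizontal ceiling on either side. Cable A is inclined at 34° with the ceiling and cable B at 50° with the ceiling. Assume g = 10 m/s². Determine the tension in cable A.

Weight W = 213 × 10 = 2130 N acts straight down.
Horizontal: T_A cos 34° = T_B cos 50°  →  T_B = 1.29 T_A.
Vertical: T_A sin 34° + T_B sin 50° = 2130.
Substituting the horizontal relation into the vertical equation gives 1.547 T_A = 2130, so T_A = 1377 N.

T_A ≈ 1380 N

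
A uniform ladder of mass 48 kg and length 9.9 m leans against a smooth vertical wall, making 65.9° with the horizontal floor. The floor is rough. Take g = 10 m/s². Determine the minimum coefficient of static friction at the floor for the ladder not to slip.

μ_min ≈ 0.224

ΣF_y = 0: N_floor = 48×10 = 480 N.
Torques about the foot: N_wall · 9.9 sin 65.9° = 48×10×4.95 cos 65.9° → N_wall = 107.36 N.
ΣF_x = 0: f_floor = N_wall = 107.36 N.
μ_min = f_floor / N_floor = 107.36 / 480 = 0.2237.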